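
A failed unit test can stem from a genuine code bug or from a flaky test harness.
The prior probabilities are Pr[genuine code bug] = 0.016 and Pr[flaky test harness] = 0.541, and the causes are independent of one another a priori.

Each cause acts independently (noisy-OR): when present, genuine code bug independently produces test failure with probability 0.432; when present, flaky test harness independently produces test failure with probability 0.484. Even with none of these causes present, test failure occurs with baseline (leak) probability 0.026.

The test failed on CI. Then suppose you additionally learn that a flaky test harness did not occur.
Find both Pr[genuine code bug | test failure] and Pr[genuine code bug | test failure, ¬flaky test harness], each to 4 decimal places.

Pr[genuine code bug | test failure] ≈ 0.0331; Pr[genuine code bug | test failure, ¬flaky test harness] ≈ 0.2184

Under noisy-OR, P(test failure | causes) = 1 − (1−0.026)·∏(1−qᵢ) over the active causes.
Weight on genuine code bug=true, given the evidence: 0.003281 + 0.006185 = 0.009466
Denominator P(test failure): 0.026×0.984×0.459 + 0.497416×0.984×0.541 + 0.446768×0.016×0.459 + 0.714532×0.016×0.541 = 0.286005
Posterior = 0.009466 / 0.286005 ≈ 0.0331

With the extra evidence:
Sum P(test failure|·) weighted by the priors over both values of genuine code bug:
  P(test failure | ¬flaky test harness) = 0.026×0.984 + 0.446768×0.016
        = 0.025584 + 0.007148 = 0.032732
Configurations with genuine code bug contribute 0.007148, so
  P(genuine code bug | test failure, ¬flaky test harness) = 0.007148 / 0.032732 ≈ 0.2184
Ruling out flaky test harness raises the posterior on genuine code bug — the flip side of explaining away.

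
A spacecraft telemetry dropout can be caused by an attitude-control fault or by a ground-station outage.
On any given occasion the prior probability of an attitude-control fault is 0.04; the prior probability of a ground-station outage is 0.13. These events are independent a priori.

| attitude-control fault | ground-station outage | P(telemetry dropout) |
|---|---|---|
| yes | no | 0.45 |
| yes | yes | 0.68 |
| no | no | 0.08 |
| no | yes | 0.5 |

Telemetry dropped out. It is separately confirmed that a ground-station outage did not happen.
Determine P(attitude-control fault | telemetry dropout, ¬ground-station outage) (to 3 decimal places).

For the numerator, keep only attitude-control fault=true terms: 0.45*0.04 = 0.018000
Denominator P(telemetry dropout | ¬ground-station outage): 0.08*0.96 + 0.45*0.04 = 0.094800
P(attitude-control fault | telemetry dropout, ¬ground-station outage) = 0.018000/0.094800 ≈ 0.190

P(attitude-control fault | telemetry dropout, ¬ground-station outage) ≈ 0.190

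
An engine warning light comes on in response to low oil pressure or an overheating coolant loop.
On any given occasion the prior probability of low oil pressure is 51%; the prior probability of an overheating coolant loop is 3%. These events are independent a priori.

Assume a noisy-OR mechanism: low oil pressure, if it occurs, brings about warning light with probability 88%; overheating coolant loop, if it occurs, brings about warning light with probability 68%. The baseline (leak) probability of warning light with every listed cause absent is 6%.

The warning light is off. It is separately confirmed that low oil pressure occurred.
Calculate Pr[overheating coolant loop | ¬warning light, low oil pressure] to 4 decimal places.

Pr[overheating coolant loop | ¬warning light, low oil pressure] ≈ 0.0098

Under noisy-OR, P(warning light | causes) = 1 − (1−0.06)·∏(1−qᵢ) over the active causes.
Numerator (weight on configurations with overheating coolant loop): 0.036096*0.03 = 0.001083
Normalizer over all consistent configurations: 0.1128*0.97 + 0.036096*0.03 = 0.110499
Posterior = 0.001083 / 0.110499 ≈ 0.0098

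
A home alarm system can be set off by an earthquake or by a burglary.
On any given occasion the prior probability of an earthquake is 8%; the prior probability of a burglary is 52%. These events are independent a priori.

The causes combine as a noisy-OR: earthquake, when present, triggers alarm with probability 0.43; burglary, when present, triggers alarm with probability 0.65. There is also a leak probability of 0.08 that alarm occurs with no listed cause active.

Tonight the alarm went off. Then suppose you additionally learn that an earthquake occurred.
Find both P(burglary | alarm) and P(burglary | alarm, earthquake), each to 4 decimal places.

P(burglary | alarm) ≈ 0.8699; P(burglary | alarm, earthquake) ≈ 0.6503

Under noisy-OR, P(alarm | causes) = 1 − (1−0.08)·∏(1−qᵢ) over the active causes.
Sum P(alarm|·) weighted by the priors over the 4 (earthquake, burglary) configurations:
  P(alarm) = 0.08*0.92*0.48 + 0.678*0.92*0.52 + 0.4756*0.08*0.48 + 0.81646*0.08*0.52
        = 0.035328 + 0.324355 + 0.018263 + 0.033965 = 0.411911
Configurations with burglary contribute 0.358320, so
  P(burglary | alarm) = 0.358320 / 0.411911 ≈ 0.8699

Now also conditioning on earthquake=true:
Numerator (weight on configurations with burglary): 0.81646*0.52 = 0.424559
Denominator P(alarm | earthquake): 0.4756*0.48 + 0.81646*0.52 = 0.652847
P(burglary | alarm, earthquake) = 0.424559/0.652847 ≈ 0.6503
— earthquake explains away the evidence for burglary.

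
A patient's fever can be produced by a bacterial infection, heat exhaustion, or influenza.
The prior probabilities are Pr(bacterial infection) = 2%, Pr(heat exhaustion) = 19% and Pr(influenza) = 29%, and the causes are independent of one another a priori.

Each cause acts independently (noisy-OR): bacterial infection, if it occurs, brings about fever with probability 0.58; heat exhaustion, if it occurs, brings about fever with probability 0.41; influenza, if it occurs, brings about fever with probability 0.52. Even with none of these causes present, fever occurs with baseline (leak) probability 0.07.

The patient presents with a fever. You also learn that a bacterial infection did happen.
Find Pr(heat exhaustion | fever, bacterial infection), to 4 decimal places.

Pr(heat exhaustion | fever, bacterial infection) ≈ 0.2202

Under noisy-OR, P(fever | causes) = 1 − (1−0.07)·∏(1−qᵢ) over the active causes.
P(fever | bacterial infection) = 0.6094*0.81*0.71 + 0.812512*0.81*0.29 + 0.769546*0.19*0.71 + 0.889382*0.19*0.29 = 0.350466 + 0.190859 + 0.103812 + 0.049005 = 0.694142
The heat exhaustion-present share is 0.103812 + 0.049005 = 0.152817.
So P(heat exhaustion | fever, bacterial infection) = 0.152817/0.694142 ≈ 0.2202.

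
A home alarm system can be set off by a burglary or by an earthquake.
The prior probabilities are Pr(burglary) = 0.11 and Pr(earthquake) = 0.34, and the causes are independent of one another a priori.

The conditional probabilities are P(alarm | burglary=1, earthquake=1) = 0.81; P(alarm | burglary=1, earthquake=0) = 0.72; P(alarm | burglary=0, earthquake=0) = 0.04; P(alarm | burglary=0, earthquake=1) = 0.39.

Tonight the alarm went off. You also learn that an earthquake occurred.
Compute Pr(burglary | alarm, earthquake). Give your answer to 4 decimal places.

For the numerator, keep only burglary=true terms: 0.81*0.11 = 0.089100
The normalizing constant is 0.39*0.89 + 0.81*0.11 = 0.436200
P(burglary | alarm, earthquake) = 0.089100/0.436200 ≈ 0.2043

Pr(burglary | alarm, earthquake) ≈ 0.2043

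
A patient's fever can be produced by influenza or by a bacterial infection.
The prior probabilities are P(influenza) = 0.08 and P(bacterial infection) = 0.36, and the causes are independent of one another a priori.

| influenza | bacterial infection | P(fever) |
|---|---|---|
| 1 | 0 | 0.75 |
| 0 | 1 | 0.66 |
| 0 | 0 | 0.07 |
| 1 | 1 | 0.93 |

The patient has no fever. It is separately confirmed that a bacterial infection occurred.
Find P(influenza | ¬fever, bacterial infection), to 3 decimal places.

P(influenza | ¬fever, bacterial infection) ≈ 0.018

Weight on influenza=true, given the evidence: 0.07×0.08 = 0.005600
Normalizer over all consistent configurations: 0.34×0.92 + 0.07×0.08 = 0.318400
Posterior = 0.005600 / 0.318400 ≈ 0.018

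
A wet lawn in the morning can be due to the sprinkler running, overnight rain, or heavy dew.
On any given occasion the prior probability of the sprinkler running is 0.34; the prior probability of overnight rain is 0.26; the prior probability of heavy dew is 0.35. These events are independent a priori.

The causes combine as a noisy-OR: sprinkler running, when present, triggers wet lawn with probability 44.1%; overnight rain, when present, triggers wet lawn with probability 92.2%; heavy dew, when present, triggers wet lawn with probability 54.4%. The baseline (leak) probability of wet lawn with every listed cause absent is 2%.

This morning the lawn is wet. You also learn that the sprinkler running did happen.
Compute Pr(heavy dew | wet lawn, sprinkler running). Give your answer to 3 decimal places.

Pr(heavy dew | wet lawn, sprinkler running) ≈ 0.428

Under noisy-OR, P(wet lawn | causes) = 1 − (1−0.02)·∏(1−qᵢ) over the active causes.
Numerator (weight on configurations with heavy dew): 0.194300 + 0.089227 = 0.283527
Normalizer over all consistent configurations: 0.45218×0.74×0.65 + 0.750194×0.74×0.35 + 0.95727×0.26×0.65 + 0.980515×0.26×0.35 = 0.662805
P(heavy dew | wet lawn, sprinkler running) = 0.283527/0.662805 ≈ 0.428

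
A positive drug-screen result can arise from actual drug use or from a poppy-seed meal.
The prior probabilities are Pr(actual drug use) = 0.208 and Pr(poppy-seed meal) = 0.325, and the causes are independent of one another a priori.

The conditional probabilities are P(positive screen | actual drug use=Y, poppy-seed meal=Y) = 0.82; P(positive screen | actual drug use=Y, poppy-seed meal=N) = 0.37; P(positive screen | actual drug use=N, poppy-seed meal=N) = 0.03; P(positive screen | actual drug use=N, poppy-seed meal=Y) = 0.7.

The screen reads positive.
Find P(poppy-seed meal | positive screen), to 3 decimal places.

P(poppy-seed meal | positive screen) ≈ 0.776

Sum P(positive screen|·) weighted by the priors over the 4 (actual drug use, poppy-seed meal) configurations:
  P(positive screen) = 0.03*0.792*0.675 + 0.7*0.792*0.325 + 0.37*0.208*0.675 + 0.82*0.208*0.325
        = 0.016038 + 0.180180 + 0.051948 + 0.055432 = 0.303598
Configurations with poppy-seed meal contribute 0.235612, so
  P(poppy-seed meal | positive screen) = 0.235612 / 0.303598 ≈ 0.776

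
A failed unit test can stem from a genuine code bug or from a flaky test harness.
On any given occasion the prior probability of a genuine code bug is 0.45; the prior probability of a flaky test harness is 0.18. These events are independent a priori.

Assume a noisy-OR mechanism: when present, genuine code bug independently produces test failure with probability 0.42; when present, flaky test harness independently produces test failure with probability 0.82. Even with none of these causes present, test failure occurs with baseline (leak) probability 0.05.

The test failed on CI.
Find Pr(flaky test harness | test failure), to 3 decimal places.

Pr(flaky test harness | test failure) ≈ 0.452

Under noisy-OR, P(test failure | causes) = 1 − (1−0.05)·∏(1−qᵢ) over the active causes.
P(test failure) = 0.05×0.55×0.82 + 0.829×0.55×0.18 + 0.449×0.45×0.82 + 0.90082×0.45×0.18 = 0.022550 + 0.082071 + 0.165681 + 0.072966 = 0.343268
Of this, 0.155037 comes from 0.082071 + 0.072966 (the flaky test harness=true cases).
Hence the posterior is 0.155037/0.343268 ≈ 0.452.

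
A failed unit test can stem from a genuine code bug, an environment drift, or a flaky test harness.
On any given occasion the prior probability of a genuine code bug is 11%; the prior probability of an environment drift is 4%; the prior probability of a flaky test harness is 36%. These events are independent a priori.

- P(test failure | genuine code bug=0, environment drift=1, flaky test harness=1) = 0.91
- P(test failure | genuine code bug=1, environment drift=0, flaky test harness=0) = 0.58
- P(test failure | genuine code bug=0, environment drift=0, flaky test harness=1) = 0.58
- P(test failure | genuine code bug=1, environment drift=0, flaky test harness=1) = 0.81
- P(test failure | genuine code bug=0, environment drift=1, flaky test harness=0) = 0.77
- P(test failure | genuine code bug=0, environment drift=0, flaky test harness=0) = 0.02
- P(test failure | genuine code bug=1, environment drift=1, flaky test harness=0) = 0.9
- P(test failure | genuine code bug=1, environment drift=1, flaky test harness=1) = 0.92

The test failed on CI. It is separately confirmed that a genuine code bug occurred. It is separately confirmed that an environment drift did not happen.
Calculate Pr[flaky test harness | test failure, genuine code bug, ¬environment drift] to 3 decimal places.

Weight on flaky test harness=true, given the evidence: 0.81·0.36 = 0.291600
Normalizer over all consistent configurations: 0.58·0.64 + 0.81·0.36 = 0.662800
Posterior = 0.291600 / 0.662800 ≈ 0.440

Pr[flaky test harness | test failure, genuine code bug, ¬environment drift] ≈ 0.440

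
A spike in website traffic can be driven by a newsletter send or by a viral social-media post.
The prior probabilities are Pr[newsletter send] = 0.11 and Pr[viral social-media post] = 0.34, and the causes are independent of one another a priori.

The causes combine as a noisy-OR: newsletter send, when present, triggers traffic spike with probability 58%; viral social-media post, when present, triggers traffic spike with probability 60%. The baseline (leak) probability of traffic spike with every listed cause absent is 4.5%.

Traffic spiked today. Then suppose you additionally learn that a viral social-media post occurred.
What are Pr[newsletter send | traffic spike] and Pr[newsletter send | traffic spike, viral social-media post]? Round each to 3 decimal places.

Under noisy-OR, P(traffic spike | causes) = 1 − (1−0.045)·∏(1−qᵢ) over the active causes.
Weight on newsletter send=true, given the evidence: 0.043480 + 0.031400 = 0.074880
Denominator P(traffic spike): 0.045·0.89·0.66 + 0.618·0.89·0.34 + 0.5989·0.11·0.66 + 0.83956·0.11·0.34 = 0.288320
Posterior = 0.074880 / 0.288320 ≈ 0.260

With the extra evidence:
Enumerate both values of newsletter send and weight by the priors:
  P(traffic spike | viral social-media post) = 0.618·0.89 + 0.83956·0.11
        = 0.550020 + 0.092352 = 0.642372
Keeping only the newsletter send-present terms gives 0.092352, so
  P(newsletter send | traffic spike, viral social-media post) = 0.092352 / 0.642372 ≈ 0.144

Pr[newsletter send | traffic spike] ≈ 0.260; Pr[newsletter send | traffic spike, viral social-media post] ≈ 0.144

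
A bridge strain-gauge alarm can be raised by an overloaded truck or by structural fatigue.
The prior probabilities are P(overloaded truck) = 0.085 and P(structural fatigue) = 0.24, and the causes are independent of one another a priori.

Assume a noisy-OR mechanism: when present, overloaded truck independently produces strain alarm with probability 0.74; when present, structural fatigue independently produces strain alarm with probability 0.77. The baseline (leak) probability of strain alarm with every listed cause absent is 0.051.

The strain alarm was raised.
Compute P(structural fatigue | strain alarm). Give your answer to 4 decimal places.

Under noisy-OR, P(strain alarm | causes) = 1 − (1−0.051)·∏(1−qᵢ) over the active causes.
Sum P(strain alarm|·) weighted by the priors over the 4 (overloaded truck, structural fatigue) configurations:
  P(strain alarm) = 0.051×0.915×0.76 + 0.78173×0.915×0.24 + 0.75326×0.085×0.76 + 0.94325×0.085×0.24
        = 0.035465 + 0.171668 + 0.048661 + 0.019242 = 0.275036
The terms with structural fatigue present sum to 0.190910, so
  P(structural fatigue | strain alarm) = 0.190910 / 0.275036 ≈ 0.6941

P(structural fatigue | strain alarm) ≈ 0.6941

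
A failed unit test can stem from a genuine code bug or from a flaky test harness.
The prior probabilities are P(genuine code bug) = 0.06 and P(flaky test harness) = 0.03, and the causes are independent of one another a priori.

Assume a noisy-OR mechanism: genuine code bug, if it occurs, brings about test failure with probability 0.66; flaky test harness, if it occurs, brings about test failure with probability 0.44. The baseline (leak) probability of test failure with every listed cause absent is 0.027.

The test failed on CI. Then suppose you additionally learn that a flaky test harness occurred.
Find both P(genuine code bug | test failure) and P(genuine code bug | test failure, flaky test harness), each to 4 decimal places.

P(genuine code bug | test failure) ≈ 0.5190; P(genuine code bug | test failure, flaky test harness) ≈ 0.1025

Under noisy-OR, P(test failure | causes) = 1 − (1−0.027)·∏(1−qᵢ) over the active causes.
P(test failure) = 0.027*0.94*0.97 + 0.45512*0.94*0.03 + 0.66918*0.06*0.97 + 0.814741*0.06*0.03 = 0.024619 + 0.012834 + 0.038946 + 0.001467 = 0.077866
Of this, 0.040413 comes from 0.038946 + 0.001467 (the genuine code bug=true cases).
Hence the posterior is 0.040413/0.077866 ≈ 0.5190.

Now also conditioning on flaky test harness=true:
By total probability over both values of genuine code bug:
  P(test failure | flaky test harness) = 0.45512·0.94 + 0.814741·0.06
        = 0.427813 + 0.048884 = 0.476697
The terms with genuine code bug present sum to 0.048884, so
  P(genuine code bug | test failure, flaky test harness) = 0.048884 / 0.476697 ≈ 0.1025
— flaky test harness explains away the evidence for genuine code bug.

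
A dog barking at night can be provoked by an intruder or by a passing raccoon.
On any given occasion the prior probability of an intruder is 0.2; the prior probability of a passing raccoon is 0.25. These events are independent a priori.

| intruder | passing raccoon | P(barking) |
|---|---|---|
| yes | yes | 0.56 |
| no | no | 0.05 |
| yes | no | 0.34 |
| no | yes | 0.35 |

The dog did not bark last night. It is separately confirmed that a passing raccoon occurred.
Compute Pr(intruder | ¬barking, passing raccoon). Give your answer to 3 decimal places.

Numerator (weight on configurations with intruder): 0.44×0.2 = 0.088000
Normalizer over all consistent configurations: 0.65×0.8 + 0.44×0.2 = 0.608000
Posterior = 0.088000 / 0.608000 ≈ 0.145

Pr(intruder | ¬barking, passing raccoon) ≈ 0.145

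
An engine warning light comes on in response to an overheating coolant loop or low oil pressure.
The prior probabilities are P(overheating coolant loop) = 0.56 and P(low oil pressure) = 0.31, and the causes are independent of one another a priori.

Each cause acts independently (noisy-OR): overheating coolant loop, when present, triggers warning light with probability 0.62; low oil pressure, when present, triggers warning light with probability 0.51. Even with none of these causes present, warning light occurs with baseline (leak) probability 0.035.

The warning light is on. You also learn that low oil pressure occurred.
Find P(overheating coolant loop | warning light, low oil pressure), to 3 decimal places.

Under noisy-OR, P(warning light | causes) = 1 − (1−0.035)·∏(1−qᵢ) over the active causes.
Enumerate both values of overheating coolant loop and weight by the priors:
  P(warning light | low oil pressure) = 0.52715·0.44 + 0.820317·0.56
        = 0.231946 + 0.459378 = 0.691324
Configurations with overheating coolant loop contribute 0.459378, so
  P(overheating coolant loop | warning light, low oil pressure) = 0.459378 / 0.691324 ≈ 0.664

P(overheating coolant loop | warning light, low oil pressure) ≈ 0.664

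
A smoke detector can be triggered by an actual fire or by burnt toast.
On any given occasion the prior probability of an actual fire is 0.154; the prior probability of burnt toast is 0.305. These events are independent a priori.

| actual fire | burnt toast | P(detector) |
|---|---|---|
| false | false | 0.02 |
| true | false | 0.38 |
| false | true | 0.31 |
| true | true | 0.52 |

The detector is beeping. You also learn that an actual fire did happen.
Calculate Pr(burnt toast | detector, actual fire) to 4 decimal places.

Pr(burnt toast | detector, actual fire) ≈ 0.3752

P(detector | actual fire) = 0.38*0.695 + 0.52*0.305 = 0.264100 + 0.158600 = 0.422700
Restricting to configurations with burnt toast present: 0.52*0.305 = 0.158600.
P(burnt toast | detector, actual fire) = 0.158600 / 0.422700 ≈ 0.3752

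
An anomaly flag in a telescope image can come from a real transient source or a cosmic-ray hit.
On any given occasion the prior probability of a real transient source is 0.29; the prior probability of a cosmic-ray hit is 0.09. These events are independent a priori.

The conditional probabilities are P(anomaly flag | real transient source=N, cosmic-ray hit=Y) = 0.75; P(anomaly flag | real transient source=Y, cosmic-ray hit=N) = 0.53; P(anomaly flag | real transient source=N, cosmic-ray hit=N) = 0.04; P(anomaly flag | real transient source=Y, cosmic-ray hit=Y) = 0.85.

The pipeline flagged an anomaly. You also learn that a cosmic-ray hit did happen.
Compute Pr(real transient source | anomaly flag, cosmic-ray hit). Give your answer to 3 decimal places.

Pr(real transient source | anomaly flag, cosmic-ray hit) ≈ 0.316

For the numerator, keep only real transient source=true terms: 0.85*0.29 = 0.246500
Normalizer over all consistent configurations: 0.75*0.71 + 0.85*0.29 = 0.779000
Posterior = 0.246500 / 0.779000 ≈ 0.316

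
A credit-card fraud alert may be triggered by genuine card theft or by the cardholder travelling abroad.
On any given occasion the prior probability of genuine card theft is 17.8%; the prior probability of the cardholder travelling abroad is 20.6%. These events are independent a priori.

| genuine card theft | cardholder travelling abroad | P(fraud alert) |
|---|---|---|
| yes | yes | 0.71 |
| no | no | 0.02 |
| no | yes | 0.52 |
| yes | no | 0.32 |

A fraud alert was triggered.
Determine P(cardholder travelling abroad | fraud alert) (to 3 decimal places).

Enumerate the 4 (genuine card theft, cardholder travelling abroad) configurations and weight by the priors:
  P(fraud alert) = 0.02*0.822*0.794 + 0.52*0.822*0.206 + 0.32*0.178*0.794 + 0.71*0.178*0.206
        = 0.013053 + 0.088053 + 0.045226 + 0.026034 = 0.172366
Configurations with cardholder travelling abroad contribute 0.114087, so
  P(cardholder travelling abroad | fraud alert) = 0.114087 / 0.172366 ≈ 0.662

P(cardholder travelling abroad | fraud alert) ≈ 0.662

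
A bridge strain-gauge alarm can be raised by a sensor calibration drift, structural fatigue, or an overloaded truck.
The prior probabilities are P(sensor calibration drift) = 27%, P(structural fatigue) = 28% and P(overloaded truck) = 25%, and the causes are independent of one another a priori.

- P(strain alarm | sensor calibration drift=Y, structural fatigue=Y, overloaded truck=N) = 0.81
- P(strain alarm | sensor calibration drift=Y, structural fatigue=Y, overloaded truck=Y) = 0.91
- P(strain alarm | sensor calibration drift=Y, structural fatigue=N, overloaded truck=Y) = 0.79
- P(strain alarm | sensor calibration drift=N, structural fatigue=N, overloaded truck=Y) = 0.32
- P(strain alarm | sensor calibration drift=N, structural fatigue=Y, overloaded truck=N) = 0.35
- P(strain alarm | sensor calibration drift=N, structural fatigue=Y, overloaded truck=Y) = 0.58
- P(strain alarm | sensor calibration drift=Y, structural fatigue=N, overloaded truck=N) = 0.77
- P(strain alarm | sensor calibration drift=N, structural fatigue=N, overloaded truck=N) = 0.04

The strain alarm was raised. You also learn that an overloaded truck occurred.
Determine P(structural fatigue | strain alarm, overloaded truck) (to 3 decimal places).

P(structural fatigue | strain alarm, overloaded truck) ≈ 0.368

For the numerator, keep only structural fatigue=true terms: 0.118552 + 0.068796 = 0.187348
Normalizer over all consistent configurations: 0.32*0.73*0.72 + 0.58*0.73*0.28 + 0.79*0.27*0.72 + 0.91*0.27*0.28 = 0.509116
Posterior = 0.187348 / 0.509116 ≈ 0.368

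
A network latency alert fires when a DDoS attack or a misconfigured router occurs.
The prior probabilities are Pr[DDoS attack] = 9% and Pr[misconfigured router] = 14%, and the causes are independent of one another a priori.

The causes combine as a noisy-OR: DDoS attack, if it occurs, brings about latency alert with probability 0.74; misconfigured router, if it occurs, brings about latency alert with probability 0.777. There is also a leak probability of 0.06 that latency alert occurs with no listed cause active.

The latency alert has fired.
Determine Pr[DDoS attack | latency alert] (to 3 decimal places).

Pr[DDoS attack | latency alert] ≈ 0.323

Under noisy-OR, P(latency alert | causes) = 1 − (1−0.06)·∏(1−qᵢ) over the active causes.
For the numerator, keep only DDoS attack=true terms: 0.058483 + 0.011913 = 0.070396
The normalizing constant is 0.06×0.91×0.86 + 0.79038×0.91×0.14 + 0.7556×0.09×0.86 + 0.945499×0.09×0.14 = 0.218046
P(DDoS attack | latency alert) = 0.070396/0.218046 ≈ 0.323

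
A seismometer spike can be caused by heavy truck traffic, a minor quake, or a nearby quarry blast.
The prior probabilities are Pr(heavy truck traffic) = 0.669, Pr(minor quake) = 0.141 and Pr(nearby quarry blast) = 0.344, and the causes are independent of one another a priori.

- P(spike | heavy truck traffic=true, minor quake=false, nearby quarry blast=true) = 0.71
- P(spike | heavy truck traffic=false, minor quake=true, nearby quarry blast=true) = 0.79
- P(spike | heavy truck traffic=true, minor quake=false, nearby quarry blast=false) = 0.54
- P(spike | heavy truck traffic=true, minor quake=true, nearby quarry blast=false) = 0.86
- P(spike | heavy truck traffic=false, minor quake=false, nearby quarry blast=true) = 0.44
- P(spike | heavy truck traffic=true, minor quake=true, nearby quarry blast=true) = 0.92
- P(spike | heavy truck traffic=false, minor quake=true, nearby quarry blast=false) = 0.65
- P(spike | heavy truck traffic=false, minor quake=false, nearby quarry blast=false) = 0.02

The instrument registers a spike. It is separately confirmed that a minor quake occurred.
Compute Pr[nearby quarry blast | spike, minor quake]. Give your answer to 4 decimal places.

Pr[nearby quarry blast | spike, minor quake] ≈ 0.3678

Enumerate the 4 (heavy truck traffic, nearby quarry blast) configurations and weight by the priors:
  P(spike | minor quake) = 0.65×0.331×0.656 + 0.79×0.331×0.344 + 0.86×0.669×0.656 + 0.92×0.669×0.344
        = 0.141138 + 0.089953 + 0.377423 + 0.211725 = 0.820239
Keeping only the nearby quarry blast-present terms gives 0.301678, so
  P(nearby quarry blast | spike, minor quake) = 0.301678 / 0.820239 ≈ 0.3678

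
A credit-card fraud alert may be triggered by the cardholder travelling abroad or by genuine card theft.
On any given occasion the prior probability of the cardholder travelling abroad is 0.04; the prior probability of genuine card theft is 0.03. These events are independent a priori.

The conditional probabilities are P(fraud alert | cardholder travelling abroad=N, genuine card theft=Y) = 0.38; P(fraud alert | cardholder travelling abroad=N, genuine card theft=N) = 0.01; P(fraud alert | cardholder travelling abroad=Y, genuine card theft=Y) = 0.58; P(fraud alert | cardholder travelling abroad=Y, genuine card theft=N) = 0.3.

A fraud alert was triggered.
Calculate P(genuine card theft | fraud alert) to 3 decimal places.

P(fraud alert) = 0.01*0.96*0.97 + 0.38*0.96*0.03 + 0.3*0.04*0.97 + 0.58*0.04*0.03 = 0.009312 + 0.010944 + 0.011640 + 0.000696 = 0.032592
Restricting to configurations with genuine card theft present: 0.010944 + 0.000696 = 0.011640.
So P(genuine card theft | fraud alert) = 0.011640/0.032592 ≈ 0.357.

P(genuine card theft | fraud alert) ≈ 0.357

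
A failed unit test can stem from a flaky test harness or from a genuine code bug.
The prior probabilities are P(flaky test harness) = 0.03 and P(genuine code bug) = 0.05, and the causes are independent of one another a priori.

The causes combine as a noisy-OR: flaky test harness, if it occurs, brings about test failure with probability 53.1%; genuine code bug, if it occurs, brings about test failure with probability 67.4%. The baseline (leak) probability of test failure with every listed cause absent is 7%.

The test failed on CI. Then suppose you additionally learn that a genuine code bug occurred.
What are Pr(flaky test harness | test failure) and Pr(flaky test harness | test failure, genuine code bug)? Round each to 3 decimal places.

Pr(flaky test harness | test failure) ≈ 0.150; Pr(flaky test harness | test failure, genuine code bug) ≈ 0.037

Under noisy-OR, P(test failure | causes) = 1 − (1−0.07)·∏(1−qᵢ) over the active causes.
Numerator (weight on configurations with flaky test harness): 0.016069 + 0.001287 = 0.017356
Denominator P(test failure): 0.07·0.97·0.95 + 0.69682·0.97·0.05 + 0.56383·0.03·0.95 + 0.857809·0.03·0.05 = 0.115657
P(flaky test harness | test failure) = 0.017356/0.115657 ≈ 0.150

With the extra evidence:
P(test failure | genuine code bug) = 0.69682×0.97 + 0.857809×0.03 = 0.675915 + 0.025734 = 0.701649
Restricting to configurations with flaky test harness present: 0.857809×0.03 = 0.025734.
Hence the posterior is 0.025734/0.701649 ≈ 0.037.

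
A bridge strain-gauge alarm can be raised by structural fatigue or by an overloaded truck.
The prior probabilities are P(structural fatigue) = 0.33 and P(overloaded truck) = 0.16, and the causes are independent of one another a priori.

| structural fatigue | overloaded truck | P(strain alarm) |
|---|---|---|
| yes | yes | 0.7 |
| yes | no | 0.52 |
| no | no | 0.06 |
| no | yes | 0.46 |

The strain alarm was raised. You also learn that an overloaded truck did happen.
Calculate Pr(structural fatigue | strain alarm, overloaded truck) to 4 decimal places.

Pr(structural fatigue | strain alarm, overloaded truck) ≈ 0.4284

Enumerate both values of structural fatigue and weight by the priors:
  P(strain alarm | overloaded truck) = 0.46×0.67 + 0.7×0.33
        = 0.308200 + 0.231000 = 0.539200
The terms with structural fatigue present sum to 0.231000, so
  P(structural fatigue | strain alarm, overloaded truck) = 0.231000 / 0.539200 ≈ 0.4284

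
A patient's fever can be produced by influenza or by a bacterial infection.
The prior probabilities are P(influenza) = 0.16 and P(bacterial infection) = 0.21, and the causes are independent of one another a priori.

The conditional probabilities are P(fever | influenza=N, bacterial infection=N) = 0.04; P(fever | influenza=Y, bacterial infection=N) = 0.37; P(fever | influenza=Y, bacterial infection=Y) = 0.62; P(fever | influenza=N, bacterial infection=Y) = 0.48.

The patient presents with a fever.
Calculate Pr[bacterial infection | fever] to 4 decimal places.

Sum P(fever|·) weighted by the priors over the 4 (influenza, bacterial infection) configurations:
  P(fever) = 0.04·0.84·0.79 + 0.48·0.84·0.21 + 0.37·0.16·0.79 + 0.62·0.16·0.21
        = 0.026544 + 0.084672 + 0.046768 + 0.020832 = 0.178816
The terms with bacterial infection present sum to 0.105504, so
  P(bacterial infection | fever) = 0.105504 / 0.178816 ≈ 0.5900

Pr[bacterial infection | fever] ≈ 0.5900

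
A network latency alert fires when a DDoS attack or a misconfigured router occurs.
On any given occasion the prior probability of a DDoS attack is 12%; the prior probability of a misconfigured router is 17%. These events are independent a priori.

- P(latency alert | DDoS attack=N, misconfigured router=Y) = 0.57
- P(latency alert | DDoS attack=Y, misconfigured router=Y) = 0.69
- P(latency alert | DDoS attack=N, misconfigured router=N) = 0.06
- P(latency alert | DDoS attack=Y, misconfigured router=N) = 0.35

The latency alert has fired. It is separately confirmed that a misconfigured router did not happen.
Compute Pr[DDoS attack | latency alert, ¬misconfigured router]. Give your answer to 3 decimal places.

Pr[DDoS attack | latency alert, ¬misconfigured router] ≈ 0.443

P(latency alert | ¬misconfigured router) = 0.06×0.88 + 0.35×0.12 = 0.052800 + 0.042000 = 0.094800
Of this, 0.042000 comes from 0.35×0.12 (the DDoS attack=true cases).
Hence the posterior is 0.042000/0.094800 ≈ 0.443.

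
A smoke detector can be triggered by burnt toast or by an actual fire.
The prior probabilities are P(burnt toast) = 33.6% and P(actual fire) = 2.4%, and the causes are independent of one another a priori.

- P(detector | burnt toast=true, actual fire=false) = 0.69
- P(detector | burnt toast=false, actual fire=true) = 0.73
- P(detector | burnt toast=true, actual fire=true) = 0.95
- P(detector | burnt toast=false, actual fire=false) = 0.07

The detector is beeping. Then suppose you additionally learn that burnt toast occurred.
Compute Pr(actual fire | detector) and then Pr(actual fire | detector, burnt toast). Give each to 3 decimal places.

P(detector) = 0.07·0.664·0.976 + 0.73·0.664·0.024 + 0.69·0.336·0.976 + 0.95·0.336·0.024 = 0.045364 + 0.011633 + 0.226276 + 0.007661 = 0.290934
Of this, 0.019294 comes from 0.011633 + 0.007661 (the actual fire=true cases).
So P(actual fire | detector) = 0.019294/0.290934 ≈ 0.066.

Now condition on the additional information:
P(detector | burnt toast) = 0.69*0.976 + 0.95*0.024 = 0.673440 + 0.022800 = 0.696240
Of this, 0.022800 comes from 0.95*0.024 (the actual fire=true cases).
P(actual fire | detector, burnt toast) = 0.022800 / 0.696240 ≈ 0.033
— burnt toast explains away the evidence for actual fire.

Pr(actual fire | detector) ≈ 0.066; Pr(actual fire | detector, burnt toast) ≈ 0.033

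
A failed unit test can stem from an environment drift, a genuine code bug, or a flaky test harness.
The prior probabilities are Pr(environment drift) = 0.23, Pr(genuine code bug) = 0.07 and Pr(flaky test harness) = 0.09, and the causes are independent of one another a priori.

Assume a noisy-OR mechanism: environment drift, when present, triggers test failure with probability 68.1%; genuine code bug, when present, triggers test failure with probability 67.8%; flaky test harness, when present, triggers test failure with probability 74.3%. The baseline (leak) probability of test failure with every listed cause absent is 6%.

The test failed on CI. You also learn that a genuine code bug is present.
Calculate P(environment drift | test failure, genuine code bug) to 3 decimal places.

P(environment drift | test failure, genuine code bug) ≈ 0.275

Under noisy-OR, P(test failure | causes) = 1 − (1−0.06)·∏(1−qᵢ) over the active causes.
P(test failure | genuine code bug) = 0.69732*0.77*0.91 + 0.922211*0.77*0.09 + 0.903445*0.23*0.91 + 0.975185*0.23*0.09 = 0.488612 + 0.063909 + 0.189091 + 0.020186 = 0.761798
Restricting to configurations with environment drift present: 0.189091 + 0.020186 = 0.209277.
P(environment drift | test failure, genuine code bug) = 0.209277 / 0.761798 ≈ 0.275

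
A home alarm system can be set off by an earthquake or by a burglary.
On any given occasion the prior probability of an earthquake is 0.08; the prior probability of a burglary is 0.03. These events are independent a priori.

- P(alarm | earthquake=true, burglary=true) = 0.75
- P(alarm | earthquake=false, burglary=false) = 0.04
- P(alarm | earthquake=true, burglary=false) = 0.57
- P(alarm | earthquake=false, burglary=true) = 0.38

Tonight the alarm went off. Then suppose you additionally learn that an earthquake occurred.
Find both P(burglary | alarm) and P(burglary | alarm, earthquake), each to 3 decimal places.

P(burglary | alarm) ≈ 0.133; P(burglary | alarm, earthquake) ≈ 0.039

Numerator (weight on configurations with burglary): 0.010488 + 0.001800 = 0.012288
Denominator P(alarm): 0.04×0.92×0.97 + 0.38×0.92×0.03 + 0.57×0.08×0.97 + 0.75×0.08×0.03 = 0.092216
Posterior = 0.012288 / 0.092216 ≈ 0.133

Now condition on the additional information:
Numerator (weight on configurations with burglary): 0.75×0.03 = 0.022500
Denominator P(alarm | earthquake): 0.57×0.97 + 0.75×0.03 = 0.575400
P(burglary | alarm, earthquake) = 0.022500/0.575400 ≈ 0.039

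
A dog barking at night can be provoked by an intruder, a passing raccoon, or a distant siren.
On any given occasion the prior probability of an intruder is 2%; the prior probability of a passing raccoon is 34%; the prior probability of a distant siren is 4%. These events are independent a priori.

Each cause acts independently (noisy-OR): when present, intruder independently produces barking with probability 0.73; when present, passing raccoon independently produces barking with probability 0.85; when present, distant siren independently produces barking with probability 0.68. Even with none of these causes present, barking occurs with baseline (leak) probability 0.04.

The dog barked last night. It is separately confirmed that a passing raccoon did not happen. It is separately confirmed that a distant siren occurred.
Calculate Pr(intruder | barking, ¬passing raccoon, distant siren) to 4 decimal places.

Under noisy-OR, P(barking | causes) = 1 − (1−0.04)·∏(1−qᵢ) over the active causes.
For the numerator, keep only intruder=true terms: 0.917056·0.02 = 0.018341
The normalizing constant is 0.6928·0.98 + 0.917056·0.02 = 0.697285
Posterior = 0.018341 / 0.697285 ≈ 0.0263

Pr(intruder | barking, ¬passing raccoon, distant siren) ≈ 0.0263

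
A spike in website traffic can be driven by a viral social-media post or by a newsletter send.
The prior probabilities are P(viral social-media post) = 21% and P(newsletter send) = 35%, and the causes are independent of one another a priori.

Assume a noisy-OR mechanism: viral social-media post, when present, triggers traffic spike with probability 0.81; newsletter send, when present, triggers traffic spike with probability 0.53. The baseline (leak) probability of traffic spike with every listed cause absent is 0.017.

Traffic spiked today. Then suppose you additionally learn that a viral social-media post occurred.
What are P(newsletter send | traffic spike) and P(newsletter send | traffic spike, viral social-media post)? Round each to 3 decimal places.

Under noisy-OR, P(traffic spike | causes) = 1 − (1−0.017)·∏(1−qᵢ) over the active causes.
For the numerator, keep only newsletter send=true terms: 0.148754 + 0.067048 = 0.215802
The normalizing constant is 0.017·0.79·0.65 + 0.53799·0.79·0.35 + 0.81323·0.21·0.65 + 0.912218·0.21·0.35 = 0.335538
P(newsletter send | traffic spike) = 0.215802/0.335538 ≈ 0.643

Now also conditioning on viral social-media post=true:
Sum P(traffic spike|·) weighted by the priors over both values of newsletter send:
  P(traffic spike | viral social-media post) = 0.81323×0.65 + 0.912218×0.35
        = 0.528599 + 0.319276 = 0.847875
Configurations with newsletter send contribute 0.319276, so
  P(newsletter send | traffic spike, viral social-media post) = 0.319276 / 0.847875 ≈ 0.377

P(newsletter send | traffic spike) ≈ 0.643; P(newsletter send | traffic spike, viral social-media post) ≈ 0.377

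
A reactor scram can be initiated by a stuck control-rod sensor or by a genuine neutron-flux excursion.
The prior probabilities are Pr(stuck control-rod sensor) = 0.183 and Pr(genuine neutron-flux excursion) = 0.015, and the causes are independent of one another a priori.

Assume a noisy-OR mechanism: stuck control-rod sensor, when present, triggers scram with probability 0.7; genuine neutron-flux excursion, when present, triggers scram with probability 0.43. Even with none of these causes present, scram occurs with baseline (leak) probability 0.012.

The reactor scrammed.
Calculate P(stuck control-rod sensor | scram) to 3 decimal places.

P(stuck control-rod sensor | scram) ≈ 0.896

Under noisy-OR, P(scram | causes) = 1 − (1−0.012)·∏(1−qᵢ) over the active causes.
Numerator (weight on configurations with stuck control-rod sensor): 0.126827 + 0.002281 = 0.129108
The normalizing constant is 0.012×0.817×0.985 + 0.43684×0.817×0.015 + 0.7036×0.183×0.985 + 0.831052×0.183×0.015 = 0.144118
P(stuck control-rod sensor | scram) = 0.129108/0.144118 ≈ 0.896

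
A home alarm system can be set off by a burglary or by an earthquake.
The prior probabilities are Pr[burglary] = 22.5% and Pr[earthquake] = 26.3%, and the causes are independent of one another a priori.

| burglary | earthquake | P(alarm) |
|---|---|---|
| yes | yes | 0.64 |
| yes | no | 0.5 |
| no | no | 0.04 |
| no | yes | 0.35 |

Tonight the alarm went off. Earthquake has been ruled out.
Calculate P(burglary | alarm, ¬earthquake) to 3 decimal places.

P(burglary | alarm, ¬earthquake) ≈ 0.784

Weight on burglary=true, given the evidence: 0.5·0.225 = 0.112500
Normalizer over all consistent configurations: 0.04·0.775 + 0.5·0.225 = 0.143500
P(burglary | alarm, ¬earthquake) = 0.112500/0.143500 ≈ 0.784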